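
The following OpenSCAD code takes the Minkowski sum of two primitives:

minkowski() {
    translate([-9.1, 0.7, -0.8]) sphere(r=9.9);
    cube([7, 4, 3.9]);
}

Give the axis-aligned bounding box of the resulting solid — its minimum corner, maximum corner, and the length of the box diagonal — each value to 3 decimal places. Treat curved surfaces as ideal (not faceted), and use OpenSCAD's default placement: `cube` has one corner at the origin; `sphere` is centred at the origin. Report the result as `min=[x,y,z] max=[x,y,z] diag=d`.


A = translate([-9.1, 0.7, -0.8]) sphere(r=9.9) → bbox [-19,-9.2,-10.7] .. [0.8,10.6,9.1]
B = cube([7, 4, 3.9]) → bbox [0,0,0] .. [7,4,3.9]
lo = A.lo+B.lo = [-19+0, -9.2+0, -10.7+0] = [-19.000,-9.200,-10.700]
hi = A.hi+B.hi = [0.8+7, 10.6+4, 9.1+3.9] = [7.800,14.600,13.000]
diag = √(26.8²+23.8²+23.7²) = √1846.37 = 42.969

min=[-19.000,-9.200,-10.700] max=[7.800,14.600,13.000] diag=42.969


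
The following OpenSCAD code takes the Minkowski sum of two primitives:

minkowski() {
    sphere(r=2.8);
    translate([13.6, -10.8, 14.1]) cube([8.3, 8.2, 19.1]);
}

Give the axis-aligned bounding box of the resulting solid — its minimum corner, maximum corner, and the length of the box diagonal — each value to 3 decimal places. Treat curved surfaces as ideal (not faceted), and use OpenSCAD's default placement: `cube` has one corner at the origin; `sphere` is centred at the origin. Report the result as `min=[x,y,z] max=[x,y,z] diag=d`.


A = translate([13.6, -10.8, 14.1]) cube([8.3, 8.2, 19.1]) → bbox [13.6,-10.8,14.1] .. [21.9,-2.6,33.2]
B = sphere(r=2.8) → bbox [-2.8,-2.8,-2.8] .. [2.8,2.8,2.8]
lo = A.lo+B.lo = [13.6-2.8, -10.8-2.8, 14.1-2.8] = [10.800,-13.600,11.300]
hi = A.hi+B.hi = [21.9+2.8, -2.6+2.8, 33.2+2.8] = [24.700,0.200,36.000]
diag = √(13.9²+13.8²+24.7²) = √993.74 = 31.524

min=[10.800,-13.600,11.300] max=[24.700,0.200,36.000] diag=31.524


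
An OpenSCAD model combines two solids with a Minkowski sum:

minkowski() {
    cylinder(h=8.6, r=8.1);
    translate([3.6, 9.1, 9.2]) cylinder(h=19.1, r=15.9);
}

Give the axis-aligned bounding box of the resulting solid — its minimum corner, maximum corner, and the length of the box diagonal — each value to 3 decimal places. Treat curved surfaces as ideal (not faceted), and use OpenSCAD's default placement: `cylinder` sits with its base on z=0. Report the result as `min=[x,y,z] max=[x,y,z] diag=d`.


A = translate([3.6, 9.1, 9.2]) cylinder(h=19.1, r=15.9) → bbox [-12.3,-6.8,9.2] .. [19.5,25,28.3]
B = cylinder(h=8.6, r=8.1) → bbox [-8.1,-8.1,0] .. [8.1,8.1,8.6]
lo = A.lo+B.lo = [-12.3-8.1, -6.8-8.1, 9.2+0] = [-20.400,-14.900,9.200]
hi = A.hi+B.hi = [19.5+8.1, 25+8.1, 28.3+8.6] = [27.600,33.100,36.900]
diag = √(48²+48²+27.7²) = √5375.29 = 73.316

min=[-20.400,-14.900,9.200] max=[27.600,33.100,36.900] diag=73.316


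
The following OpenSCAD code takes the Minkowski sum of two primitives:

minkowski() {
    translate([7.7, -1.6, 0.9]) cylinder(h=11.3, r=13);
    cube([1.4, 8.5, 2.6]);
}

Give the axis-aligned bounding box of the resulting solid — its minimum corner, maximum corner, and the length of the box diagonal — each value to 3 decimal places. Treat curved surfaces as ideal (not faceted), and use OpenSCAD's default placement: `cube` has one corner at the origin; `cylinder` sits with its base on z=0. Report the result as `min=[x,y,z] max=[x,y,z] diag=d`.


min=[-5.300,-14.600,0.900] max=[22.100,19.900,14.800] diag=46.198

A = translate([7.7, -1.6, 0.9]) cylinder(h=11.3, r=13) → bbox [-5.3,-14.6,0.9] .. [20.7,11.4,12.2]
B = cube([1.4, 8.5, 2.6]) → bbox [0,0,0] .. [1.4,8.5,2.6]
lo = A.lo+B.lo = [-5.3+0, -14.6+0, 0.9+0] = [-5.300,-14.600,0.900]
hi = A.hi+B.hi = [20.7+1.4, 11.4+8.5, 12.2+2.6] = [22.100,19.900,14.800]
diag = √(27.4²+34.5²+13.9²) = √2134.22 = 46.198


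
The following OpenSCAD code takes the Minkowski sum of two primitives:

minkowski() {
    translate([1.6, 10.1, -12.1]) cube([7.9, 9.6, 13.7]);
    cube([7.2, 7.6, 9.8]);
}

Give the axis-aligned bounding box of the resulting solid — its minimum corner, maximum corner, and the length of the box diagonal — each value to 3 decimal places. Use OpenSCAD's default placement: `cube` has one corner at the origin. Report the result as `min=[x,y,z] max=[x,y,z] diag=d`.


min=[1.600,10.100,-12.100] max=[16.700,27.300,11.400] diag=32.804

A = translate([1.6, 10.1, -12.1]) cube([7.9, 9.6, 13.7]) → bbox [1.6,10.1,-12.1] .. [9.5,19.7,1.6]
B = cube([7.2, 7.6, 9.8]) → bbox [0,0,0] .. [7.2,7.6,9.8]
lo = A.lo+B.lo = [1.6+0, 10.1+0, -12.1+0] = [1.600,10.100,-12.100]
hi = A.hi+B.hi = [9.5+7.2, 19.7+7.6, 1.6+9.8] = [16.700,27.300,11.400]
diag = √(15.1²+17.2²+23.5²) = √1076.1 = 32.804


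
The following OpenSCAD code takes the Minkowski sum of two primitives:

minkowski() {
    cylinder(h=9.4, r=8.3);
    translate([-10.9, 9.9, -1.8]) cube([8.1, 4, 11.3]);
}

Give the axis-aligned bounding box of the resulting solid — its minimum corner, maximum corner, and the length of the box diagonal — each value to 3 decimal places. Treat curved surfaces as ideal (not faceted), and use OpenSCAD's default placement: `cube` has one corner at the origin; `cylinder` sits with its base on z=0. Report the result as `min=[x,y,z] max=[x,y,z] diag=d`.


min=[-19.200,1.600,-1.800] max=[5.500,22.200,18.900] diag=38.248

A = translate([-10.9, 9.9, -1.8]) cube([8.1, 4, 11.3]) → bbox [-10.9,9.9,-1.8] .. [-2.8,13.9,9.5]
B = cylinder(h=9.4, r=8.3) → bbox [-8.3,-8.3,0] .. [8.3,8.3,9.4]
lo = A.lo+B.lo = [-10.9-8.3, 9.9-8.3, -1.8+0] = [-19.200,1.600,-1.800]
hi = A.hi+B.hi = [-2.8+8.3, 13.9+8.3, 9.5+9.4] = [5.500,22.200,18.900]
diag = √(24.7²+20.6²+20.7²) = √1462.94 = 38.248


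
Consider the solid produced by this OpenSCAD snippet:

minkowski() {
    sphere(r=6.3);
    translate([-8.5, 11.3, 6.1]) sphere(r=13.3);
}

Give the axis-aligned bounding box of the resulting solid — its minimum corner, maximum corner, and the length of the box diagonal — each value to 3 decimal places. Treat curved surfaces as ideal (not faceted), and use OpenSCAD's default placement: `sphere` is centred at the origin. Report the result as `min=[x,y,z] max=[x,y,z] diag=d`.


min=[-28.100,-8.300,-13.500] max=[11.100,30.900,25.700] diag=67.896

A = translate([-8.5, 11.3, 6.1]) sphere(r=13.3) → bbox [-21.8,-2,-7.2] .. [4.8,24.6,19.4]
B = sphere(r=6.3) → bbox [-6.3,-6.3,-6.3] .. [6.3,6.3,6.3]
lo = A.lo+B.lo = [-21.8-6.3, -2-6.3, -7.2-6.3] = [-28.100,-8.300,-13.500]
hi = A.hi+B.hi = [4.8+6.3, 24.6+6.3, 19.4+6.3] = [11.100,30.900,25.700]
diag = √(39.2²+39.2²+39.2²) = √4609.92 = 67.896


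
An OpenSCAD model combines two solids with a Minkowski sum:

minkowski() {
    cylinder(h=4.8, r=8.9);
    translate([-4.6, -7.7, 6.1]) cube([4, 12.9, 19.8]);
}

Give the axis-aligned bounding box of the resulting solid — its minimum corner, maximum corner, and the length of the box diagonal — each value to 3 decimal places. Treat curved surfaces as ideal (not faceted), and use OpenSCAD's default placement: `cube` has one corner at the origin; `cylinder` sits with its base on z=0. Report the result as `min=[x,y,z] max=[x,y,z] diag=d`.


A = translate([-4.6, -7.7, 6.1]) cube([4, 12.9, 19.8]) → bbox [-4.6,-7.7,6.1] .. [-0.6,5.2,25.9]
B = cylinder(h=4.8, r=8.9) → bbox [-8.9,-8.9,0] .. [8.9,8.9,4.8]
lo = A.lo+B.lo = [-4.6-8.9, -7.7-8.9, 6.1+0] = [-13.500,-16.600,6.100]
hi = A.hi+B.hi = [-0.6+8.9, 5.2+8.9, 25.9+4.8] = [8.300,14.100,30.700]
diag = √(21.8²+30.7²+24.6²) = √2022.89 = 44.977

min=[-13.500,-16.600,6.100] max=[8.300,14.100,30.700] diag=44.977


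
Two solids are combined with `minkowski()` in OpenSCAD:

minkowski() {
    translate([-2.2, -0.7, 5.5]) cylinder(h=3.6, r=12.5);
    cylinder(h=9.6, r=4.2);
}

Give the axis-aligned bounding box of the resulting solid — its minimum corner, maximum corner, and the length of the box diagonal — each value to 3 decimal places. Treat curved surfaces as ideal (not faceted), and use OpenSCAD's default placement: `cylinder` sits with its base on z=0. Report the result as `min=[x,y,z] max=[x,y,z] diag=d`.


min=[-18.900,-17.400,5.500] max=[14.500,16.000,18.700] diag=49.044

A = translate([-2.2, -0.7, 5.5]) cylinder(h=3.6, r=12.5) → bbox [-14.7,-13.2,5.5] .. [10.3,11.8,9.1]
B = cylinder(h=9.6, r=4.2) → bbox [-4.2,-4.2,0] .. [4.2,4.2,9.6]
lo = A.lo+B.lo = [-14.7-4.2, -13.2-4.2, 5.5+0] = [-18.900,-17.400,5.500]
hi = A.hi+B.hi = [10.3+4.2, 11.8+4.2, 9.1+9.6] = [14.500,16.000,18.700]
diag = √(33.4²+33.4²+13.2²) = √2405.36 = 49.044


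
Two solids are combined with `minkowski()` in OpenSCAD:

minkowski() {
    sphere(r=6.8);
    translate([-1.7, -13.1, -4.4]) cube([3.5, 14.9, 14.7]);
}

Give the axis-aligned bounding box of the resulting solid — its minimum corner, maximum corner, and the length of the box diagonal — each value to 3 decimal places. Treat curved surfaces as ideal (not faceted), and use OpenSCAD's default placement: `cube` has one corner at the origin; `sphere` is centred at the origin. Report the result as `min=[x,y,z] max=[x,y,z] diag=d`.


min=[-8.500,-19.900,-11.200] max=[8.600,8.600,17.100] diag=43.653

A = translate([-1.7, -13.1, -4.4]) cube([3.5, 14.9, 14.7]) → bbox [-1.7,-13.1,-4.4] .. [1.8,1.8,10.3]
B = sphere(r=6.8) → bbox [-6.8,-6.8,-6.8] .. [6.8,6.8,6.8]
lo = A.lo+B.lo = [-1.7-6.8, -13.1-6.8, -4.4-6.8] = [-8.500,-19.900,-11.200]
hi = A.hi+B.hi = [1.8+6.8, 1.8+6.8, 10.3+6.8] = [8.600,8.600,17.100]
diag = √(17.1²+28.5²+28.3²) = √1905.55 = 43.653


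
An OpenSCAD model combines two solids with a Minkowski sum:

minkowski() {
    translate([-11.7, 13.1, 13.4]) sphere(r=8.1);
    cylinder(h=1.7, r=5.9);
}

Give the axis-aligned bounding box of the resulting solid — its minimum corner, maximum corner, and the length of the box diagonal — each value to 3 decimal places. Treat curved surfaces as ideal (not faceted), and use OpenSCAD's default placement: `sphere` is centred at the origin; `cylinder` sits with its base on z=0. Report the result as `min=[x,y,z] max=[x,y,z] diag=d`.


A = translate([-11.7, 13.1, 13.4]) sphere(r=8.1) → bbox [-19.8,5,5.3] .. [-3.6,21.2,21.5]
B = cylinder(h=1.7, r=5.9) → bbox [-5.9,-5.9,0] .. [5.9,5.9,1.7]
lo = A.lo+B.lo = [-19.8-5.9, 5-5.9, 5.3+0] = [-25.700,-0.900,5.300]
hi = A.hi+B.hi = [-3.6+5.9, 21.2+5.9, 21.5+1.7] = [2.300,27.100,23.200]
diag = √(28²+28²+17.9²) = √1888.41 = 43.456

min=[-25.700,-0.900,5.300] max=[2.300,27.100,23.200] diag=43.456


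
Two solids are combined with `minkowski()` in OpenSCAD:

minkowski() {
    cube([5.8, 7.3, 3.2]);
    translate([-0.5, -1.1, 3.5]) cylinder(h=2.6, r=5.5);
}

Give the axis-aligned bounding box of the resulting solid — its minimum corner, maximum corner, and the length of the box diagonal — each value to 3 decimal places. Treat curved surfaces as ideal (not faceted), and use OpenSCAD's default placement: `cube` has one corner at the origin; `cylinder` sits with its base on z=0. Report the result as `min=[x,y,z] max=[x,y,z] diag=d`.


min=[-6.000,-6.600,3.500] max=[10.800,11.700,9.300] diag=25.510

A = translate([-0.5, -1.1, 3.5]) cylinder(h=2.6, r=5.5) → bbox [-6,-6.6,3.5] .. [5,4.4,6.1]
B = cube([5.8, 7.3, 3.2]) → bbox [0,0,0] .. [5.8,7.3,3.2]
lo = A.lo+B.lo = [-6+0, -6.6+0, 3.5+0] = [-6.000,-6.600,3.500]
hi = A.hi+B.hi = [5+5.8, 4.4+7.3, 6.1+3.2] = [10.800,11.700,9.300]
diag = √(16.8²+18.3²+5.8²) = √650.77 = 25.510


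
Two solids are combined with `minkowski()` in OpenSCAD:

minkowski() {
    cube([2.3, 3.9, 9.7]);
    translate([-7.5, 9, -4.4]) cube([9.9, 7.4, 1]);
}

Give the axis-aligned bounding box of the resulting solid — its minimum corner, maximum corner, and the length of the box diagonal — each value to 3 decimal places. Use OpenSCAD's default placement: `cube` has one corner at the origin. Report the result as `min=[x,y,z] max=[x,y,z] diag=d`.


min=[-7.500,9.000,-4.400] max=[4.700,20.300,6.300] diag=19.774

A = translate([-7.5, 9, -4.4]) cube([9.9, 7.4, 1]) → bbox [-7.5,9,-4.4] .. [2.4,16.4,-3.4]
B = cube([2.3, 3.9, 9.7]) → bbox [0,0,0] .. [2.3,3.9,9.7]
lo = A.lo+B.lo = [-7.5+0, 9+0, -4.4+0] = [-7.500,9.000,-4.400]
hi = A.hi+B.hi = [2.4+2.3, 16.4+3.9, -3.4+9.7] = [4.700,20.300,6.300]
diag = √(12.2²+11.3²+10.7²) = √391.02 = 19.774


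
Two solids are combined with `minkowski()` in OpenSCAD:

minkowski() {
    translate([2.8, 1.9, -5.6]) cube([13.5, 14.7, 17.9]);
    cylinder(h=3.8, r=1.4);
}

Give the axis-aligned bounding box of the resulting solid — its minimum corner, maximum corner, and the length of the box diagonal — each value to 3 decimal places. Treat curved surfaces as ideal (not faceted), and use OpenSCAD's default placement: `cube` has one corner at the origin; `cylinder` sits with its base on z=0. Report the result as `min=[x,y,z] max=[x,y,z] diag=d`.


A = translate([2.8, 1.9, -5.6]) cube([13.5, 14.7, 17.9]) → bbox [2.8,1.9,-5.6] .. [16.3,16.6,12.3]
B = cylinder(h=3.8, r=1.4) → bbox [-1.4,-1.4,0] .. [1.4,1.4,3.8]
lo = A.lo+B.lo = [2.8-1.4, 1.9-1.4, -5.6+0] = [1.400,0.500,-5.600]
hi = A.hi+B.hi = [16.3+1.4, 16.6+1.4, 12.3+3.8] = [17.700,18.000,16.100]
diag = √(16.3²+17.5²+21.7²) = √1042.83 = 32.293

min=[1.400,0.500,-5.600] max=[17.700,18.000,16.100] diag=32.293


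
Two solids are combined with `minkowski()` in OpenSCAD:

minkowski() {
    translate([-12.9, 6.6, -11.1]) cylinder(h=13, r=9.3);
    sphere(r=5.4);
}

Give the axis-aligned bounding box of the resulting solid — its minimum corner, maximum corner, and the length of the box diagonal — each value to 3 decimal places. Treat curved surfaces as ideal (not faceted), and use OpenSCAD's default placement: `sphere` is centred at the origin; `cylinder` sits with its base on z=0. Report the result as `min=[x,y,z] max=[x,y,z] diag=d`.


min=[-27.600,-8.100,-16.500] max=[1.800,21.300,7.300] diag=47.908

A = translate([-12.9, 6.6, -11.1]) cylinder(h=13, r=9.3) → bbox [-22.2,-2.7,-11.1] .. [-3.6,15.9,1.9]
B = sphere(r=5.4) → bbox [-5.4,-5.4,-5.4] .. [5.4,5.4,5.4]
lo = A.lo+B.lo = [-22.2-5.4, -2.7-5.4, -11.1-5.4] = [-27.600,-8.100,-16.500]
hi = A.hi+B.hi = [-3.6+5.4, 15.9+5.4, 1.9+5.4] = [1.800,21.300,7.300]
diag = √(29.4²+29.4²+23.8²) = √2295.16 = 47.908


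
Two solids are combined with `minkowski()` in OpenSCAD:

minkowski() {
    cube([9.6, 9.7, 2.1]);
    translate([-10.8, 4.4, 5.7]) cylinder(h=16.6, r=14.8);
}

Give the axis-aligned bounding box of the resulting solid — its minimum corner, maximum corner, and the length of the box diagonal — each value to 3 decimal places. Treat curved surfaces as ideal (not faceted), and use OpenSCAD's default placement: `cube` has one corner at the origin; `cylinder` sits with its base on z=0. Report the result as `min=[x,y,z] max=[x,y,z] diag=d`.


min=[-25.600,-10.400,5.700] max=[13.600,28.900,24.400] diag=58.573

A = translate([-10.8, 4.4, 5.7]) cylinder(h=16.6, r=14.8) → bbox [-25.6,-10.4,5.7] .. [4,19.2,22.3]
B = cube([9.6, 9.7, 2.1]) → bbox [0,0,0] .. [9.6,9.7,2.1]
lo = A.lo+B.lo = [-25.6+0, -10.4+0, 5.7+0] = [-25.600,-10.400,5.700]
hi = A.hi+B.hi = [4+9.6, 19.2+9.7, 22.3+2.1] = [13.600,28.900,24.400]
diag = √(39.2²+39.3²+18.7²) = √3430.82 = 58.573


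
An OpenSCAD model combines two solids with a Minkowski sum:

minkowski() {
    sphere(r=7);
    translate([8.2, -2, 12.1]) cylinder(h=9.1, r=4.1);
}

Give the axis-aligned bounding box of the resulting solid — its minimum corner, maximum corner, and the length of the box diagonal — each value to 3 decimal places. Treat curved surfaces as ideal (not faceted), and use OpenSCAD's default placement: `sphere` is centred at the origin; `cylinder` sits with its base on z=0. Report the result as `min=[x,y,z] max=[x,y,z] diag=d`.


A = translate([8.2, -2, 12.1]) cylinder(h=9.1, r=4.1) → bbox [4.1,-6.1,12.1] .. [12.3,2.1,21.2]
B = sphere(r=7) → bbox [-7,-7,-7] .. [7,7,7]
lo = A.lo+B.lo = [4.1-7, -6.1-7, 12.1-7] = [-2.900,-13.100,5.100]
hi = A.hi+B.hi = [12.3+7, 2.1+7, 21.2+7] = [19.300,9.100,28.200]
diag = √(22.2²+22.2²+23.1²) = √1519.29 = 38.978

min=[-2.900,-13.100,5.100] max=[19.300,9.100,28.200] diag=38.978


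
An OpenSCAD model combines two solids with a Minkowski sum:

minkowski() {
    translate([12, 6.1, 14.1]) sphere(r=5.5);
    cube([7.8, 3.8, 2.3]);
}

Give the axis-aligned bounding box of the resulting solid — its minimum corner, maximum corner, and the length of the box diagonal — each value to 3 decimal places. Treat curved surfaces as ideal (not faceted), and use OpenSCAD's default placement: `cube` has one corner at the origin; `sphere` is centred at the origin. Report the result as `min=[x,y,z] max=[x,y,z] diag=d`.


A = translate([12, 6.1, 14.1]) sphere(r=5.5) → bbox [6.5,0.6,8.6] .. [17.5,11.6,19.6]
B = cube([7.8, 3.8, 2.3]) → bbox [0,0,0] .. [7.8,3.8,2.3]
lo = A.lo+B.lo = [6.5+0, 0.6+0, 8.6+0] = [6.500,0.600,8.600]
hi = A.hi+B.hi = [17.5+7.8, 11.6+3.8, 19.6+2.3] = [25.300,15.400,21.900]
diag = √(18.8²+14.8²+13.3²) = √749.37 = 27.375

min=[6.500,0.600,8.600] max=[25.300,15.400,21.900] diag=27.375


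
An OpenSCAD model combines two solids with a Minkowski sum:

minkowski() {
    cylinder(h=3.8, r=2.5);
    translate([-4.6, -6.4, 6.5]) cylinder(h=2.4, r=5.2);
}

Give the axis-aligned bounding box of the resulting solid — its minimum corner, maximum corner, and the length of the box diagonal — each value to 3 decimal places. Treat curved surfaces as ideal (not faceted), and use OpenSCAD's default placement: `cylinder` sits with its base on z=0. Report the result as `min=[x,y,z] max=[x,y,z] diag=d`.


A = translate([-4.6, -6.4, 6.5]) cylinder(h=2.4, r=5.2) → bbox [-9.8,-11.6,6.5] .. [0.6,-1.2,8.9]
B = cylinder(h=3.8, r=2.5) → bbox [-2.5,-2.5,0] .. [2.5,2.5,3.8]
lo = A.lo+B.lo = [-9.8-2.5, -11.6-2.5, 6.5+0] = [-12.300,-14.100,6.500]
hi = A.hi+B.hi = [0.6+2.5, -1.2+2.5, 8.9+3.8] = [3.100,1.300,12.700]
diag = √(15.4²+15.4²+6.2²) = √512.76 = 22.644

min=[-12.300,-14.100,6.500] max=[3.100,1.300,12.700] diag=22.644


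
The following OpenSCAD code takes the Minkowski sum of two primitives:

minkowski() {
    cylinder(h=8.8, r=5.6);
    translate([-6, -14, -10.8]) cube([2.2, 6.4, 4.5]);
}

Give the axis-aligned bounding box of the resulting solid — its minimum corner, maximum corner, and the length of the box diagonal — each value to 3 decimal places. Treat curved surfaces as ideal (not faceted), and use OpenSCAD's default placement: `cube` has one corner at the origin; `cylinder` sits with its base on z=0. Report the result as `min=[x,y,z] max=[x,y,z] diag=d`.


A = translate([-6, -14, -10.8]) cube([2.2, 6.4, 4.5]) → bbox [-6,-14,-10.8] .. [-3.8,-7.6,-6.3]
B = cylinder(h=8.8, r=5.6) → bbox [-5.6,-5.6,0] .. [5.6,5.6,8.8]
lo = A.lo+B.lo = [-6-5.6, -14-5.6, -10.8+0] = [-11.600,-19.600,-10.800]
hi = A.hi+B.hi = [-3.8+5.6, -7.6+5.6, -6.3+8.8] = [1.800,-2.000,2.500]
diag = √(13.4²+17.6²+13.3²) = √666.21 = 25.811

min=[-11.600,-19.600,-10.800] max=[1.800,-2.000,2.500] diag=25.811


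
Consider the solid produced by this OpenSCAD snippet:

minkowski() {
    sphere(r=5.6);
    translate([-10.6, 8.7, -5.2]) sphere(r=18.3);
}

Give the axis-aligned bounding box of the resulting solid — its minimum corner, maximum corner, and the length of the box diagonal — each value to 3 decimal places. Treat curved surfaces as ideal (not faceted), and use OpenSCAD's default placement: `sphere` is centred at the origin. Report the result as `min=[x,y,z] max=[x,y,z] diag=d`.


min=[-34.500,-15.200,-29.100] max=[13.300,32.600,18.700] diag=82.792

A = translate([-10.6, 8.7, -5.2]) sphere(r=18.3) → bbox [-28.9,-9.6,-23.5] .. [7.7,27,13.1]
B = sphere(r=5.6) → bbox [-5.6,-5.6,-5.6] .. [5.6,5.6,5.6]
lo = A.lo+B.lo = [-28.9-5.6, -9.6-5.6, -23.5-5.6] = [-34.500,-15.200,-29.100]
hi = A.hi+B.hi = [7.7+5.6, 27+5.6, 13.1+5.6] = [13.300,32.600,18.700]
diag = √(47.8²+47.8²+47.8²) = √6854.52 = 82.792


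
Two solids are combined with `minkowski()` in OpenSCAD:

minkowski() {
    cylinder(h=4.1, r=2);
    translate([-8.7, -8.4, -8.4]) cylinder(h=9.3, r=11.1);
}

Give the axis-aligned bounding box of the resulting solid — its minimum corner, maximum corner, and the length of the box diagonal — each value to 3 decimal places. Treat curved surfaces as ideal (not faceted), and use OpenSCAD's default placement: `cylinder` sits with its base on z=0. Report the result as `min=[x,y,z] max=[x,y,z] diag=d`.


min=[-21.800,-21.500,-8.400] max=[4.400,4.700,5.000] diag=39.401

A = translate([-8.7, -8.4, -8.4]) cylinder(h=9.3, r=11.1) → bbox [-19.8,-19.5,-8.4] .. [2.4,2.7,0.9]
B = cylinder(h=4.1, r=2) → bbox [-2,-2,0] .. [2,2,4.1]
lo = A.lo+B.lo = [-19.8-2, -19.5-2, -8.4+0] = [-21.800,-21.500,-8.400]
hi = A.hi+B.hi = [2.4+2, 2.7+2, 0.9+4.1] = [4.400,4.700,5.000]
diag = √(26.2²+26.2²+13.4²) = √1552.44 = 39.401


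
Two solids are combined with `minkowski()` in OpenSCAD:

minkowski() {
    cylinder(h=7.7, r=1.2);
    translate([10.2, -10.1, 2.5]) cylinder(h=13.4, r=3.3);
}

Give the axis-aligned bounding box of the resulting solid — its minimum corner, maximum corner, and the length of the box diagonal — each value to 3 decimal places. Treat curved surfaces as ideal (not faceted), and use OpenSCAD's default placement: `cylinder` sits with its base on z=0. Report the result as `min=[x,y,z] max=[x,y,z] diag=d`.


A = translate([10.2, -10.1, 2.5]) cylinder(h=13.4, r=3.3) → bbox [6.9,-13.4,2.5] .. [13.5,-6.8,15.9]
B = cylinder(h=7.7, r=1.2) → bbox [-1.2,-1.2,0] .. [1.2,1.2,7.7]
lo = A.lo+B.lo = [6.9-1.2, -13.4-1.2, 2.5+0] = [5.700,-14.600,2.500]
hi = A.hi+B.hi = [13.5+1.2, -6.8+1.2, 15.9+7.7] = [14.700,-5.600,23.600]
diag = √(9²+9²+21.1²) = √607.21 = 24.642

min=[5.700,-14.600,2.500] max=[14.700,-5.600,23.600] diag=24.642


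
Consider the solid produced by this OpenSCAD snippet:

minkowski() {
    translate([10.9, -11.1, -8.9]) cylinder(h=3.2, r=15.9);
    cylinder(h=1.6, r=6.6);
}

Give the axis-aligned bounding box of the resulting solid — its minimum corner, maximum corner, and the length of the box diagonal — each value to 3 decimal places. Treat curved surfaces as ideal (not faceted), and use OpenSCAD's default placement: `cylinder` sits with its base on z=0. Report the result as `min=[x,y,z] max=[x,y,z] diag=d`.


A = translate([10.9, -11.1, -8.9]) cylinder(h=3.2, r=15.9) → bbox [-5,-27,-8.9] .. [26.8,4.8,-5.7]
B = cylinder(h=1.6, r=6.6) → bbox [-6.6,-6.6,0] .. [6.6,6.6,1.6]
lo = A.lo+B.lo = [-5-6.6, -27-6.6, -8.9+0] = [-11.600,-33.600,-8.900]
hi = A.hi+B.hi = [26.8+6.6, 4.8+6.6, -5.7+1.6] = [33.400,11.400,-4.100]
diag = √(45²+45²+4.8²) = √4073.04 = 63.820

min=[-11.600,-33.600,-8.900] max=[33.400,11.400,-4.100] diag=63.820


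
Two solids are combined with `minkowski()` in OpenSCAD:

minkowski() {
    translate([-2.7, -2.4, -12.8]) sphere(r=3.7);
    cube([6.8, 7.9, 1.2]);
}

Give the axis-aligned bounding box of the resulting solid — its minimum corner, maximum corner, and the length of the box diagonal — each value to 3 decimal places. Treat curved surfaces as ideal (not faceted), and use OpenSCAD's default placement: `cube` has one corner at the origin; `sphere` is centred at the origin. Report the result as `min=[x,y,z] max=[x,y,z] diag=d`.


A = translate([-2.7, -2.4, -12.8]) sphere(r=3.7) → bbox [-6.4,-6.1,-16.5] .. [1,1.3,-9.1]
B = cube([6.8, 7.9, 1.2]) → bbox [0,0,0] .. [6.8,7.9,1.2]
lo = A.lo+B.lo = [-6.4+0, -6.1+0, -16.5+0] = [-6.400,-6.100,-16.500]
hi = A.hi+B.hi = [1+6.8, 1.3+7.9, -9.1+1.2] = [7.800,9.200,-7.900]
diag = √(14.2²+15.3²+8.6²) = √509.69 = 22.576

min=[-6.400,-6.100,-16.500] max=[7.800,9.200,-7.900] diag=22.576


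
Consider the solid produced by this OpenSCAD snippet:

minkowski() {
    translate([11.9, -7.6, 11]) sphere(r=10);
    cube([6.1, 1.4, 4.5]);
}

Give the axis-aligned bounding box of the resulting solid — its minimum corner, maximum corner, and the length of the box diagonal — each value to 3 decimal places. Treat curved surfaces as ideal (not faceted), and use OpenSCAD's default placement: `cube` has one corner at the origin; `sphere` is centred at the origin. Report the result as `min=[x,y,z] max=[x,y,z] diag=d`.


A = translate([11.9, -7.6, 11]) sphere(r=10) → bbox [1.9,-17.6,1] .. [21.9,2.4,21]
B = cube([6.1, 1.4, 4.5]) → bbox [0,0,0] .. [6.1,1.4,4.5]
lo = A.lo+B.lo = [1.9+0, -17.6+0, 1+0] = [1.900,-17.600,1.000]
hi = A.hi+B.hi = [21.9+6.1, 2.4+1.4, 21+4.5] = [28.000,3.800,25.500]
diag = √(26.1²+21.4²+24.5²) = √1739.42 = 41.706

min=[1.900,-17.600,1.000] max=[28.000,3.800,25.500] diag=41.706


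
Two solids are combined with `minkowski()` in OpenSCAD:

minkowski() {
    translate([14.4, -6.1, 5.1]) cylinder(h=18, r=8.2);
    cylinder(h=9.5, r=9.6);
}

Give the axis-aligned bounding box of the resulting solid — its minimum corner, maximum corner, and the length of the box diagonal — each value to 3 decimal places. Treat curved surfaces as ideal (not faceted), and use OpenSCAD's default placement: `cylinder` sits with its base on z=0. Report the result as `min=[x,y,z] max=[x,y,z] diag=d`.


A = translate([14.4, -6.1, 5.1]) cylinder(h=18, r=8.2) → bbox [6.2,-14.3,5.1] .. [22.6,2.1,23.1]
B = cylinder(h=9.5, r=9.6) → bbox [-9.6,-9.6,0] .. [9.6,9.6,9.5]
lo = A.lo+B.lo = [6.2-9.6, -14.3-9.6, 5.1+0] = [-3.400,-23.900,5.100]
hi = A.hi+B.hi = [22.6+9.6, 2.1+9.6, 23.1+9.5] = [32.200,11.700,32.600]
diag = √(35.6²+35.6²+27.5²) = √3290.97 = 57.367

min=[-3.400,-23.900,5.100] max=[32.200,11.700,32.600] diag=57.367


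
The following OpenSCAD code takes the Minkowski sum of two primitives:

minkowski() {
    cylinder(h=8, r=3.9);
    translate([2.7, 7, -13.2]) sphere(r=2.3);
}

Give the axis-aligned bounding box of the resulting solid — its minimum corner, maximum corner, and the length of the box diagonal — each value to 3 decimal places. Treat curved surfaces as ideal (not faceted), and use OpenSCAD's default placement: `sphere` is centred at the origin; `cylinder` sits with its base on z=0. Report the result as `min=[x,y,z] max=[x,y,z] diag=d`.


A = translate([2.7, 7, -13.2]) sphere(r=2.3) → bbox [0.4,4.7,-15.5] .. [5,9.3,-10.9]
B = cylinder(h=8, r=3.9) → bbox [-3.9,-3.9,0] .. [3.9,3.9,8]
lo = A.lo+B.lo = [0.4-3.9, 4.7-3.9, -15.5+0] = [-3.500,0.800,-15.500]
hi = A.hi+B.hi = [5+3.9, 9.3+3.9, -10.9+8] = [8.900,13.200,-2.900]
diag = √(12.4²+12.4²+12.6²) = √466.28 = 21.594

min=[-3.500,0.800,-15.500] max=[8.900,13.200,-2.900] diag=21.594


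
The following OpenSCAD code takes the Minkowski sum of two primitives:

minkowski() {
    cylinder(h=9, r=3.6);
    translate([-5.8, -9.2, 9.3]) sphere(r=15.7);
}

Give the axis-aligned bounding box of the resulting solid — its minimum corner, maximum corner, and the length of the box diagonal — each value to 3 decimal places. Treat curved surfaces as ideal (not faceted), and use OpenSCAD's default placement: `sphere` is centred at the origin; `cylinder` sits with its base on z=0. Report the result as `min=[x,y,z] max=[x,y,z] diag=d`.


A = translate([-5.8, -9.2, 9.3]) sphere(r=15.7) → bbox [-21.5,-24.9,-6.4] .. [9.9,6.5,25]
B = cylinder(h=9, r=3.6) → bbox [-3.6,-3.6,0] .. [3.6,3.6,9]
lo = A.lo+B.lo = [-21.5-3.6, -24.9-3.6, -6.4+0] = [-25.100,-28.500,-6.400]
hi = A.hi+B.hi = [9.9+3.6, 6.5+3.6, 25+9] = [13.500,10.100,34.000]
diag = √(38.6²+38.6²+40.4²) = √4612.08 = 67.912

min=[-25.100,-28.500,-6.400] max=[13.500,10.100,34.000] diag=67.912


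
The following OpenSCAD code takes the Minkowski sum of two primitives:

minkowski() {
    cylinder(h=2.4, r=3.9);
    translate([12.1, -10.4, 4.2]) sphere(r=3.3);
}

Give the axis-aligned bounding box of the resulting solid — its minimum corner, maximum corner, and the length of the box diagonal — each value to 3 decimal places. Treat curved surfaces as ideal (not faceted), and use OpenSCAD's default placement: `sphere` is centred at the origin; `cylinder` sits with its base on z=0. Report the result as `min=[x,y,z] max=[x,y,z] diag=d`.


A = translate([12.1, -10.4, 4.2]) sphere(r=3.3) → bbox [8.8,-13.7,0.9] .. [15.4,-7.1,7.5]
B = cylinder(h=2.4, r=3.9) → bbox [-3.9,-3.9,0] .. [3.9,3.9,2.4]
lo = A.lo+B.lo = [8.8-3.9, -13.7-3.9, 0.9+0] = [4.900,-17.600,0.900]
hi = A.hi+B.hi = [15.4+3.9, -7.1+3.9, 7.5+2.4] = [19.300,-3.200,9.900]
diag = √(14.4²+14.4²+9²) = √495.72 = 22.265

min=[4.900,-17.600,0.900] max=[19.300,-3.200,9.900] diag=22.265


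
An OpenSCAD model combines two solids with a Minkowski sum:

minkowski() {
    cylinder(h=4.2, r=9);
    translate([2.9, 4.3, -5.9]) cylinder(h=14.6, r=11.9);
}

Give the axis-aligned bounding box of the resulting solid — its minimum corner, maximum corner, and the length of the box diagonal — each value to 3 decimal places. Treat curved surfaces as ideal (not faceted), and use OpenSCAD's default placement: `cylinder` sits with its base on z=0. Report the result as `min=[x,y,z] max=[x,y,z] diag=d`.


min=[-18.000,-16.600,-5.900] max=[23.800,25.200,12.900] diag=62.032

A = translate([2.9, 4.3, -5.9]) cylinder(h=14.6, r=11.9) → bbox [-9,-7.6,-5.9] .. [14.8,16.2,8.7]
B = cylinder(h=4.2, r=9) → bbox [-9,-9,0] .. [9,9,4.2]
lo = A.lo+B.lo = [-9-9, -7.6-9, -5.9+0] = [-18.000,-16.600,-5.900]
hi = A.hi+B.hi = [14.8+9, 16.2+9, 8.7+4.2] = [23.800,25.200,12.900]
diag = √(41.8²+41.8²+18.8²) = √3847.92 = 62.032


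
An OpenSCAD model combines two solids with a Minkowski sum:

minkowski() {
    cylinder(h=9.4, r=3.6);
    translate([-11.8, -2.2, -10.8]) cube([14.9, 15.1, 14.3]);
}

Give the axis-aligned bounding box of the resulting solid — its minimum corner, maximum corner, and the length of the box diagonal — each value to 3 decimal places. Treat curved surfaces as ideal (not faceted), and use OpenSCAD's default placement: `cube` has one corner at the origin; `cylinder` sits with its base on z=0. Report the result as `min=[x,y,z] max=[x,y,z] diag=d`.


A = translate([-11.8, -2.2, -10.8]) cube([14.9, 15.1, 14.3]) → bbox [-11.8,-2.2,-10.8] .. [3.1,12.9,3.5]
B = cylinder(h=9.4, r=3.6) → bbox [-3.6,-3.6,0] .. [3.6,3.6,9.4]
lo = A.lo+B.lo = [-11.8-3.6, -2.2-3.6, -10.8+0] = [-15.400,-5.800,-10.800]
hi = A.hi+B.hi = [3.1+3.6, 12.9+3.6, 3.5+9.4] = [6.700,16.500,12.900]
diag = √(22.1²+22.3²+23.7²) = √1547.39 = 39.337

min=[-15.400,-5.800,-10.800] max=[6.700,16.500,12.900] diag=39.337


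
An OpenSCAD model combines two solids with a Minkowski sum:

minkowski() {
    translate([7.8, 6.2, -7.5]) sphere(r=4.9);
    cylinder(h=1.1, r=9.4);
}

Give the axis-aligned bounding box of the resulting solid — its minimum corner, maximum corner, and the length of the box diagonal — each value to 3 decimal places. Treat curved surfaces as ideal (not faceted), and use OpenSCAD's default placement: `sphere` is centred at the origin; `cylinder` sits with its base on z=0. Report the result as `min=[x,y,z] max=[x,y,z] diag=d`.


min=[-6.500,-8.100,-12.400] max=[22.100,20.500,-1.500] diag=41.889

A = translate([7.8, 6.2, -7.5]) sphere(r=4.9) → bbox [2.9,1.3,-12.4] .. [12.7,11.1,-2.6]
B = cylinder(h=1.1, r=9.4) → bbox [-9.4,-9.4,0] .. [9.4,9.4,1.1]
lo = A.lo+B.lo = [2.9-9.4, 1.3-9.4, -12.4+0] = [-6.500,-8.100,-12.400]
hi = A.hi+B.hi = [12.7+9.4, 11.1+9.4, -2.6+1.1] = [22.100,20.500,-1.500]
diag = √(28.6²+28.6²+10.9²) = √1754.73 = 41.889


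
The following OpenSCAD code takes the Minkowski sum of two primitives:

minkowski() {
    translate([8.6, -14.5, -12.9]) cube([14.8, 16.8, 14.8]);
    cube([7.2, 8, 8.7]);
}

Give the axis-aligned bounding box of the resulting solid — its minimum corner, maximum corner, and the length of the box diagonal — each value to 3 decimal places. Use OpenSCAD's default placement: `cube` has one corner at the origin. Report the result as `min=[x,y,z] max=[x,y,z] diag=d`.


min=[8.600,-14.500,-12.900] max=[30.600,10.300,10.600] diag=40.636

A = translate([8.6, -14.5, -12.9]) cube([14.8, 16.8, 14.8]) → bbox [8.6,-14.5,-12.9] .. [23.4,2.3,1.9]
B = cube([7.2, 8, 8.7]) → bbox [0,0,0] .. [7.2,8,8.7]
lo = A.lo+B.lo = [8.6+0, -14.5+0, -12.9+0] = [8.600,-14.500,-12.900]
hi = A.hi+B.hi = [23.4+7.2, 2.3+8, 1.9+8.7] = [30.600,10.300,10.600]
diag = √(22²+24.8²+23.5²) = √1651.29 = 40.636


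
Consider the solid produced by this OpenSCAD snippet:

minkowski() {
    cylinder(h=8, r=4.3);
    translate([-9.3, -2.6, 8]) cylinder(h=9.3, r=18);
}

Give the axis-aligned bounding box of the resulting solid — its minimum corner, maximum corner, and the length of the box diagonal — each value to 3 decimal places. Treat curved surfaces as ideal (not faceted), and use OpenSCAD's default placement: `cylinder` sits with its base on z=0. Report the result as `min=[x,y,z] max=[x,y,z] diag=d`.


min=[-31.600,-24.900,8.000] max=[13.000,19.700,25.300] diag=65.403

A = translate([-9.3, -2.6, 8]) cylinder(h=9.3, r=18) → bbox [-27.3,-20.6,8] .. [8.7,15.4,17.3]
B = cylinder(h=8, r=4.3) → bbox [-4.3,-4.3,0] .. [4.3,4.3,8]
lo = A.lo+B.lo = [-27.3-4.3, -20.6-4.3, 8+0] = [-31.600,-24.900,8.000]
hi = A.hi+B.hi = [8.7+4.3, 15.4+4.3, 17.3+8] = [13.000,19.700,25.300]
diag = √(44.6²+44.6²+17.3²) = √4277.61 = 65.403


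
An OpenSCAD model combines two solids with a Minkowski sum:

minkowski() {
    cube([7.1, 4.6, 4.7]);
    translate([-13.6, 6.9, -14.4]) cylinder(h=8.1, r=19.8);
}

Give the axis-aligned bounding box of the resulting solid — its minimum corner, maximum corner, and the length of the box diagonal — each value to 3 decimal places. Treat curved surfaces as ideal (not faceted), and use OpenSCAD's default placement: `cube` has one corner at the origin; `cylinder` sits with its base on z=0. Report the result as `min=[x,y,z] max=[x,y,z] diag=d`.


min=[-33.400,-12.900,-14.400] max=[13.300,31.300,-1.600] diag=65.562

A = translate([-13.6, 6.9, -14.4]) cylinder(h=8.1, r=19.8) → bbox [-33.4,-12.9,-14.4] .. [6.2,26.7,-6.3]
B = cube([7.1, 4.6, 4.7]) → bbox [0,0,0] .. [7.1,4.6,4.7]
lo = A.lo+B.lo = [-33.4+0, -12.9+0, -14.4+0] = [-33.400,-12.900,-14.400]
hi = A.hi+B.hi = [6.2+7.1, 26.7+4.6, -6.3+4.7] = [13.300,31.300,-1.600]
diag = √(46.7²+44.2²+12.8²) = √4298.37 = 65.562


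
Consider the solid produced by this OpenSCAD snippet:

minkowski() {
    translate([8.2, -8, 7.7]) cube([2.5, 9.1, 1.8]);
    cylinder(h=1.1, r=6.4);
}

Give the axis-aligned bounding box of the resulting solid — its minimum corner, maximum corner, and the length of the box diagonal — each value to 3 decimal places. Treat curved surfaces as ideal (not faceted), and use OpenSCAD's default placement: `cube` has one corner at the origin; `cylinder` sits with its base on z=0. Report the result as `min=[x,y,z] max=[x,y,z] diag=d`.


min=[1.800,-14.400,7.700] max=[17.100,7.500,10.600] diag=26.872

A = translate([8.2, -8, 7.7]) cube([2.5, 9.1, 1.8]) → bbox [8.2,-8,7.7] .. [10.7,1.1,9.5]
B = cylinder(h=1.1, r=6.4) → bbox [-6.4,-6.4,0] .. [6.4,6.4,1.1]
lo = A.lo+B.lo = [8.2-6.4, -8-6.4, 7.7+0] = [1.800,-14.400,7.700]
hi = A.hi+B.hi = [10.7+6.4, 1.1+6.4, 9.5+1.1] = [17.100,7.500,10.600]
diag = √(15.3²+21.9²+2.9²) = √722.11 = 26.872


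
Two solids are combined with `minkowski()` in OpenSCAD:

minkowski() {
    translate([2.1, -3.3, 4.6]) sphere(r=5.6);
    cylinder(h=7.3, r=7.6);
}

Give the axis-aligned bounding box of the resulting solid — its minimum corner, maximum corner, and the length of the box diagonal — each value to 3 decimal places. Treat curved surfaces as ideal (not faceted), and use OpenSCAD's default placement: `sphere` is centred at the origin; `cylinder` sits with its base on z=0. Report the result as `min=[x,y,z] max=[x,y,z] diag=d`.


min=[-11.100,-16.500,-1.000] max=[15.300,9.900,17.500] diag=41.667

A = translate([2.1, -3.3, 4.6]) sphere(r=5.6) → bbox [-3.5,-8.9,-1] .. [7.7,2.3,10.2]
B = cylinder(h=7.3, r=7.6) → bbox [-7.6,-7.6,0] .. [7.6,7.6,7.3]
lo = A.lo+B.lo = [-3.5-7.6, -8.9-7.6, -1+0] = [-11.100,-16.500,-1.000]
hi = A.hi+B.hi = [7.7+7.6, 2.3+7.6, 10.2+7.3] = [15.300,9.900,17.500]
diag = √(26.4²+26.4²+18.5²) = √1736.17 = 41.667


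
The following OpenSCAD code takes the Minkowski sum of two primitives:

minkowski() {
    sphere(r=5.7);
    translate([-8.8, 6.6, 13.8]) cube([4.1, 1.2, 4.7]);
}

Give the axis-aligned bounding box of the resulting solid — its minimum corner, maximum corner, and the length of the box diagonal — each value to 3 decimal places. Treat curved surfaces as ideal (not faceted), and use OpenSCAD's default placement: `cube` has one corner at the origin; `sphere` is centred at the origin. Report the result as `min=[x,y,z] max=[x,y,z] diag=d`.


A = translate([-8.8, 6.6, 13.8]) cube([4.1, 1.2, 4.7]) → bbox [-8.8,6.6,13.8] .. [-4.7,7.8,18.5]
B = sphere(r=5.7) → bbox [-5.7,-5.7,-5.7] .. [5.7,5.7,5.7]
lo = A.lo+B.lo = [-8.8-5.7, 6.6-5.7, 13.8-5.7] = [-14.500,0.900,8.100]
hi = A.hi+B.hi = [-4.7+5.7, 7.8+5.7, 18.5+5.7] = [1.000,13.500,24.200]
diag = √(15.5²+12.6²+16.1²) = √658.22 = 25.656

min=[-14.500,0.900,8.100] max=[1.000,13.500,24.200] diag=25.656


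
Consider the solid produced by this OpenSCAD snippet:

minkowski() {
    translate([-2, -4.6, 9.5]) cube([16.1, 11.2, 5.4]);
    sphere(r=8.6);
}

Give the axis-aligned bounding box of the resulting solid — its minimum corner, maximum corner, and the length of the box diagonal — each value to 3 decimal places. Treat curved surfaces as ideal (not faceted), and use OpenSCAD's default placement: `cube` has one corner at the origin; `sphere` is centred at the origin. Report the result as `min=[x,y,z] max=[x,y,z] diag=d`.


min=[-10.600,-13.200,0.900] max=[22.700,15.200,23.500] diag=49.257

A = translate([-2, -4.6, 9.5]) cube([16.1, 11.2, 5.4]) → bbox [-2,-4.6,9.5] .. [14.1,6.6,14.9]
B = sphere(r=8.6) → bbox [-8.6,-8.6,-8.6] .. [8.6,8.6,8.6]
lo = A.lo+B.lo = [-2-8.6, -4.6-8.6, 9.5-8.6] = [-10.600,-13.200,0.900]
hi = A.hi+B.hi = [14.1+8.6, 6.6+8.6, 14.9+8.6] = [22.700,15.200,23.500]
diag = √(33.3²+28.4²+22.6²) = √2426.21 = 49.257


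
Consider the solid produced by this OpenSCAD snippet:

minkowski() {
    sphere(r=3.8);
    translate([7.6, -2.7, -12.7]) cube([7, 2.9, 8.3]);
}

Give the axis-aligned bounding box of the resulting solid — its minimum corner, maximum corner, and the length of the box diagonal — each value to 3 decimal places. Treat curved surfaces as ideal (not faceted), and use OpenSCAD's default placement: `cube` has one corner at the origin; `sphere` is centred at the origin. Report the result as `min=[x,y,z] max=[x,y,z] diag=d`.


A = translate([7.6, -2.7, -12.7]) cube([7, 2.9, 8.3]) → bbox [7.6,-2.7,-12.7] .. [14.6,0.2,-4.4]
B = sphere(r=3.8) → bbox [-3.8,-3.8,-3.8] .. [3.8,3.8,3.8]
lo = A.lo+B.lo = [7.6-3.8, -2.7-3.8, -12.7-3.8] = [3.800,-6.500,-16.500]
hi = A.hi+B.hi = [14.6+3.8, 0.2+3.8, -4.4+3.8] = [18.400,4.000,-0.600]
diag = √(14.6²+10.5²+15.9²) = √576.22 = 24.005

min=[3.800,-6.500,-16.500] max=[18.400,4.000,-0.600] diag=24.005


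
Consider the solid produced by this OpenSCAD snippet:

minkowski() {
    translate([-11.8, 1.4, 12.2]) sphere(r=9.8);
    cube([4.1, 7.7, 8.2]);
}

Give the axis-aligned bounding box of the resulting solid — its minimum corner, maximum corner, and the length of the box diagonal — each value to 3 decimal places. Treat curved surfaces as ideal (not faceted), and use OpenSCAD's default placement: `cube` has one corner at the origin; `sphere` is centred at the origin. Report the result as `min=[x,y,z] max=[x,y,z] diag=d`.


min=[-21.600,-8.400,2.400] max=[2.100,18.900,30.200] diag=45.605

A = translate([-11.8, 1.4, 12.2]) sphere(r=9.8) → bbox [-21.6,-8.4,2.4] .. [-2,11.2,22]
B = cube([4.1, 7.7, 8.2]) → bbox [0,0,0] .. [4.1,7.7,8.2]
lo = A.lo+B.lo = [-21.6+0, -8.4+0, 2.4+0] = [-21.600,-8.400,2.400]
hi = A.hi+B.hi = [-2+4.1, 11.2+7.7, 22+8.2] = [2.100,18.900,30.200]
diag = √(23.7²+27.3²+27.8²) = √2079.82 = 45.605


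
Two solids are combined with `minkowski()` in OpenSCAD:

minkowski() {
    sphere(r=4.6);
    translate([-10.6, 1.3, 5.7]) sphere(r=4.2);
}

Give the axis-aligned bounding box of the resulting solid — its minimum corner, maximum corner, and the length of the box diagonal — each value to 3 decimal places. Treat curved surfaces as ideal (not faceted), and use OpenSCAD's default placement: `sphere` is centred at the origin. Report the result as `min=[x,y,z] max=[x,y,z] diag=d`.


A = translate([-10.6, 1.3, 5.7]) sphere(r=4.2) → bbox [-14.8,-2.9,1.5] .. [-6.4,5.5,9.9]
B = sphere(r=4.6) → bbox [-4.6,-4.6,-4.6] .. [4.6,4.6,4.6]
lo = A.lo+B.lo = [-14.8-4.6, -2.9-4.6, 1.5-4.6] = [-19.400,-7.500,-3.100]
hi = A.hi+B.hi = [-6.4+4.6, 5.5+4.6, 9.9+4.6] = [-1.800,10.100,14.500]
diag = √(17.6²+17.6²+17.6²) = √929.28 = 30.484

min=[-19.400,-7.500,-3.100] max=[-1.800,10.100,14.500] diag=30.484
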